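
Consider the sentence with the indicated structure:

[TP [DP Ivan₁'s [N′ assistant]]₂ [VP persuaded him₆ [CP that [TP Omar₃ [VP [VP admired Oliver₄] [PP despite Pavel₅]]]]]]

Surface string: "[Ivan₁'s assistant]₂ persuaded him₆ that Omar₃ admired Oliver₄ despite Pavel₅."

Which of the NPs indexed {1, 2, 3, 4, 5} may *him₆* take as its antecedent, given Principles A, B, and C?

*him* is a pronoun, so Principle B applies: it must be free in its binding domain.
Binding domain of *him₆*: the matrix TP, whose subject is [Ivan₁'s assistant]₂.
*Ivan₁* and the pronoun do not c-command one another → neither Principle B nor Principle C is at stake; coindexation permitted.
*[Ivan₁'s assistant]₂* c-commands the pronoun within its binding domain → coindexation would violate Principle B.
*Omar₃*: the pronoun c-commands this R-expression → coindexation would violate Principle C on *Omar₃*.
*Oliver₄*: the pronoun c-commands this R-expression → coindexation would violate Principle C on *Oliver₄*.
*Pavel₅*: the pronoun c-commands this R-expression → coindexation would violate Principle C on *Pavel₅*.

{1}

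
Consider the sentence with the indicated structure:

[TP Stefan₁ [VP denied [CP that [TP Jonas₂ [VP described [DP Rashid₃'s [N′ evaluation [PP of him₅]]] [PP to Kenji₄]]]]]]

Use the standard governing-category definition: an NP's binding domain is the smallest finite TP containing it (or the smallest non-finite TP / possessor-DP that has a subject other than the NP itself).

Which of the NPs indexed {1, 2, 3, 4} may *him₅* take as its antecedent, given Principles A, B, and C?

*him* is a pronoun, so Principle B applies: it must be free in its binding domain.
Binding domain of *him₅*: the possessed DP, whose subject is Rashid₃.
*Stefan₁* c-commands the pronoun but from outside its binding domain, and is not c-commanded by it → coindexation permitted.
*Jonas₂* c-commands the pronoun but from outside its binding domain, and is not c-commanded by it → coindexation permitted.
*Rashid₃* c-commands the pronoun within its binding domain → coindexation would violate Principle B.
*Kenji₄* and the pronoun do not c-command one another → neither Principle B nor Principle C is at stake; coindexation permitted.

{1, 2, 4}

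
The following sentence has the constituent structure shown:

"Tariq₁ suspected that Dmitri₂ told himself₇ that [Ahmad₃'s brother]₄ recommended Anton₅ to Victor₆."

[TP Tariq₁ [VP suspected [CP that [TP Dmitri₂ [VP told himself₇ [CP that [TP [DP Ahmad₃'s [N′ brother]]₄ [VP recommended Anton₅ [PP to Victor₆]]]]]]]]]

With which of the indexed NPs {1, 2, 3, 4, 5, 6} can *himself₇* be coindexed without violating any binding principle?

{2}

*himself* is an anaphor, so Principle A applies: it must be bound in its binding domain.
Binding domain of *himself₇*: the embedded TP, whose subject is Dmitri₂.
*Tariq₁* c-commands the anaphor but is outside its binding domain → cannot satisfy Principle A.
*Dmitri₂* c-commands the anaphor within its binding domain → licit binder.
*Ahmad₃* does not c-command the anaphor → cannot bind it.
*[Ahmad₃'s brother]₄* does not c-command the anaphor → cannot bind it.
*Anton₅* does not c-command the anaphor → cannot bind it.
*Victor₆* does not c-command the anaphor → cannot bind it.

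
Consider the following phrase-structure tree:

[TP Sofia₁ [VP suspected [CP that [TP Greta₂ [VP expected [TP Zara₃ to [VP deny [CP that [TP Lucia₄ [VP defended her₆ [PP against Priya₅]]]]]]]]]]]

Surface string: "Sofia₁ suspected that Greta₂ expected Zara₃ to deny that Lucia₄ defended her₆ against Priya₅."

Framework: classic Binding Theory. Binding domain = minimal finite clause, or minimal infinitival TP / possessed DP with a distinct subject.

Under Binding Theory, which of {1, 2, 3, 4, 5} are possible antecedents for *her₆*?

{1, 2, 3}

*her* is a pronoun, so Principle B applies: it must be free in its binding domain.
Binding domain of *her₆*: the embedded TP, whose subject is Lucia₄.
*Sofia₁* c-commands the pronoun but from outside its binding domain, and is not c-commanded by it → coindexation permitted.
*Greta₂* c-commands the pronoun but from outside its binding domain, and is not c-commanded by it → coindexation permitted.
*Zara₃* c-commands the pronoun but from outside its binding domain, and is not c-commanded by it → coindexation permitted.
*Lucia₄* c-commands the pronoun within its binding domain → coindexation would violate Principle B.
*Priya₅*: the pronoun c-commands this R-expression → coindexation would violate Principle C on *Priya₅*.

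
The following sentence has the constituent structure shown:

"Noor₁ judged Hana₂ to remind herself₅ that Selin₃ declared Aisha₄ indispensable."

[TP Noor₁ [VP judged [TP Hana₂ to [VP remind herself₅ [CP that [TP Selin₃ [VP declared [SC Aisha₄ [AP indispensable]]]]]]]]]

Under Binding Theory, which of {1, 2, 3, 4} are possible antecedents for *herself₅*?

{2}

*herself* is an anaphor, so Principle A applies: it must be bound in its binding domain.
Binding domain of *herself₅*: the embedded TP, whose subject is Hana₂.
*Noor₁* c-commands the anaphor but is outside its binding domain → cannot satisfy Principle A.
*Hana₂* c-commands the anaphor within its binding domain → licit binder.
*Selin₃* does not c-command the anaphor → cannot bind it.
*Aisha₄* does not c-command the anaphor → cannot bind it.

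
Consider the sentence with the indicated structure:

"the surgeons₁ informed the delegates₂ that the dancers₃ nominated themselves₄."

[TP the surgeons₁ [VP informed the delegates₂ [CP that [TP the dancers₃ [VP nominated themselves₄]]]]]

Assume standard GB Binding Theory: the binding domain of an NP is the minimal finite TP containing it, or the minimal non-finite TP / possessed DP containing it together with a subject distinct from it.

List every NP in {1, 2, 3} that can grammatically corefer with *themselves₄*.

{3}

*themselves* is an anaphor, so Principle A applies: it must be bound in its binding domain.
Binding domain of *themselves₄*: the embedded TP, whose subject is the dancers₃.
*the surgeons₁* c-commands the anaphor but is outside its binding domain → cannot satisfy Principle A.
*the delegates₂* c-commands the anaphor but is outside its binding domain → cannot satisfy Principle A.
*the dancers₃* c-commands the anaphor within its binding domain → licit binder.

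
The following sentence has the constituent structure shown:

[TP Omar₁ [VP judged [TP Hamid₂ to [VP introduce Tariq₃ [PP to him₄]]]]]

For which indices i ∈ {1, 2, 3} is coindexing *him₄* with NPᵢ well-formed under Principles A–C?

*him* is a pronoun, so Principle B applies: it must be free in its binding domain.
Binding domain of *him₄*: the embedded TP, whose subject is Hamid₂.
*Omar₁* c-commands the pronoun but from outside its binding domain, and is not c-commanded by it → coindexation permitted.
*Hamid₂* c-commands the pronoun within its binding domain → coindexation would violate Principle B.
*Tariq₃* c-commands the pronoun within its binding domain → coindexation would violate Principle B.

{1}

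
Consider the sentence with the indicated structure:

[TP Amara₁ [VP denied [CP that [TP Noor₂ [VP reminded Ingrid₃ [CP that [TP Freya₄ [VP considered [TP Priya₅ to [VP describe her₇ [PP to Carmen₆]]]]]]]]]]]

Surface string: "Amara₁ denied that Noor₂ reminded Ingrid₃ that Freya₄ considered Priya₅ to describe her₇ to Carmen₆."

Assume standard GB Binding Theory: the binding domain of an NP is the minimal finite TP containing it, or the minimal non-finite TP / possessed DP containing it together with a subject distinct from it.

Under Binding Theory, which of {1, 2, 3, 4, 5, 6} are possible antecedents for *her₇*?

{1, 2, 3, 4}

*her* is a pronoun, so Principle B applies: it must be free in its binding domain.
Binding domain of *her₇*: the embedded TP, whose subject is Priya₅.
*Amara₁* c-commands the pronoun but from outside its binding domain, and is not c-commanded by it → coindexation permitted.
*Noor₂* c-commands the pronoun but from outside its binding domain, and is not c-commanded by it → coindexation permitted.
*Ingrid₃* c-commands the pronoun but from outside its binding domain, and is not c-commanded by it → coindexation permitted.
*Freya₄* c-commands the pronoun but from outside its binding domain, and is not c-commanded by it → coindexation permitted.
*Priya₅* c-commands the pronoun within its binding domain → coindexation would violate Principle B.
*Carmen₆*: the pronoun c-commands this R-expression → coindexation would violate Principle C on *Carmen₆*.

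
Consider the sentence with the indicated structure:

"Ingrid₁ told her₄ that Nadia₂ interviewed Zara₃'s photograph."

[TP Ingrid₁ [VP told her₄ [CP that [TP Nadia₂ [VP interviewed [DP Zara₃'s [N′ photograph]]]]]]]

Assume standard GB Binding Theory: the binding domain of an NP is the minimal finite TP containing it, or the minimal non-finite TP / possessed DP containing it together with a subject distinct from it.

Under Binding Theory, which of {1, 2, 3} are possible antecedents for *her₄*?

none

*her* is a pronoun, so Principle B applies: it must be free in its binding domain.
Binding domain of *her₄*: the matrix TP, whose subject is Ingrid₁.
*Ingrid₁* c-commands the pronoun within its binding domain → coindexation would violate Principle B.
*Nadia₂*: the pronoun c-commands this R-expression → coindexation would violate Principle C on *Nadia₂*.
*Zara₃*: the pronoun c-commands this R-expression → coindexation would violate Principle C on *Zara₃*.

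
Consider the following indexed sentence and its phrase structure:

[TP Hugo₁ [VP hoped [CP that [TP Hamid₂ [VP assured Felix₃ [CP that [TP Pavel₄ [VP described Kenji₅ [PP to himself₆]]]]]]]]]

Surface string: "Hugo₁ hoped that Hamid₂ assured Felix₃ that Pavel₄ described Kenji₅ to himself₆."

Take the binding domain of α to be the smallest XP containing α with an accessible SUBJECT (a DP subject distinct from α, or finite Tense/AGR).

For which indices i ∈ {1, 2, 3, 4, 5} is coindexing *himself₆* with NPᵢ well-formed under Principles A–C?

{4, 5}

*himself* is an anaphor, so Principle A applies: it must be bound in its binding domain.
Binding domain of *himself₆*: the embedded TP, whose subject is Pavel₄.
*Hugo₁* c-commands the anaphor but is outside its binding domain → cannot satisfy Principle A.
*Hamid₂* c-commands the anaphor but is outside its binding domain → cannot satisfy Principle A.
*Felix₃* c-commands the anaphor but is outside its binding domain → cannot satisfy Principle A.
*Pavel₄* c-commands the anaphor within its binding domain → licit binder.
*Kenji₅* c-commands the anaphor within its binding domain → licit binder.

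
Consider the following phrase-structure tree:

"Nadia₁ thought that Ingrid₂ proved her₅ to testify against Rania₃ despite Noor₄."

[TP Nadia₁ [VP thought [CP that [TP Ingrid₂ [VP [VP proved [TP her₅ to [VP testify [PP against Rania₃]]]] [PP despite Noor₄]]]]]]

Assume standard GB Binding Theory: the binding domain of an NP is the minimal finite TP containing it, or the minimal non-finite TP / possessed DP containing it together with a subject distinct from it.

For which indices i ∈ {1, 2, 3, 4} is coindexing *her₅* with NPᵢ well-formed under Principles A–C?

{1, 4}

*her* is a pronoun, so Principle B applies: it must be free in its binding domain.
Binding domain of *her₅*: the embedded TP, whose subject is Ingrid₂.
*Nadia₁* c-commands the pronoun but from outside its binding domain, and is not c-commanded by it → coindexation permitted.
*Ingrid₂* c-commands the pronoun within its binding domain → coindexation would violate Principle B.
*Rania₃*: the pronoun c-commands this R-expression → coindexation would violate Principle C on *Rania₃*.
*Noor₄* and the pronoun do not c-command one another → neither Principle B nor Principle C is at stake; coindexation permitted.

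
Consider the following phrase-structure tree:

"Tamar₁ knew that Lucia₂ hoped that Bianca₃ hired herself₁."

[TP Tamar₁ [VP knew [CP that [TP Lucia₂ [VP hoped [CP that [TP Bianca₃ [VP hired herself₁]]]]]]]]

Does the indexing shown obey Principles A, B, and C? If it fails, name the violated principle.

Principle A

The two coindexed NPs are *Tamar₁* and *herself₁*.
*herself₁* is an anaphor. Principle A requires it to be bound within its binding domain — the embedded TP, whose subject is Bianca₃.
Within that domain it is c-commanded by *Bianca₃*, which does not share its index.
*Tamar₁* does c-command the anaphor, but from outside its binding domain.
The anaphor is unbound in its domain → Principle A violation.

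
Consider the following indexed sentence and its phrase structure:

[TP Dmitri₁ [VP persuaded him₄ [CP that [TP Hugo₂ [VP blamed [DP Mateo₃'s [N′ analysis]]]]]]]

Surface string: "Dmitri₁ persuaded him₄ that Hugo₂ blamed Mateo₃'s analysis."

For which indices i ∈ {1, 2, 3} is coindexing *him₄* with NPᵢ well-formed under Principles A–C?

none

*him* is a pronoun, so Principle B applies: it must be free in its binding domain.
Binding domain of *him₄*: the matrix TP, whose subject is Dmitri₁.
*Dmitri₁* c-commands the pronoun within its binding domain → coindexation would violate Principle B.
*Hugo₂*: the pronoun c-commands this R-expression → coindexation would violate Principle C on *Hugo₂*.
*Mateo₃*: the pronoun c-commands this R-expression → coindexation would violate Principle C on *Mateo₃*.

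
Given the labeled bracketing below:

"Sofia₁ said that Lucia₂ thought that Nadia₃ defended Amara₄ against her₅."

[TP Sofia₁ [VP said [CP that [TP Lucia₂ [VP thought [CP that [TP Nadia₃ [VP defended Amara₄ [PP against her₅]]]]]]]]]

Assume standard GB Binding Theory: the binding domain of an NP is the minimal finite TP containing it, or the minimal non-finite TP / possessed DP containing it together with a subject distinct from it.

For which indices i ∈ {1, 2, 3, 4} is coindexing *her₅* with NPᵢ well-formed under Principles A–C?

*her* is a pronoun, so Principle B applies: it must be free in its binding domain.
Binding domain of *her₅*: the embedded TP, whose subject is Nadia₃.
*Sofia₁* c-commands the pronoun but from outside its binding domain, and is not c-commanded by it → coindexation permitted.
*Lucia₂* c-commands the pronoun but from outside its binding domain, and is not c-commanded by it → coindexation permitted.
*Nadia₃* c-commands the pronoun within its binding domain → coindexation would violate Principle B.
*Amara₄* c-commands the pronoun within its binding domain → coindexation would violate Principle B.

{1, 2}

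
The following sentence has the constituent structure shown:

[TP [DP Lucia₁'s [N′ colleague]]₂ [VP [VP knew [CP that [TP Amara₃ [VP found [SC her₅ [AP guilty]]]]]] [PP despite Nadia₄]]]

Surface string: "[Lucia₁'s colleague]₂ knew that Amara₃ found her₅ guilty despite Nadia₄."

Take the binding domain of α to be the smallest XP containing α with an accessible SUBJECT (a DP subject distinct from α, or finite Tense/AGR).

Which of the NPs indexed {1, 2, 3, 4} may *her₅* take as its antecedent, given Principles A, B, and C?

*her* is a pronoun, so Principle B applies: it must be free in its binding domain.
Binding domain of *her₅*: the embedded TP, whose subject is Amara₃.
*Lucia₁* and the pronoun do not c-command one another → neither Principle B nor Principle C is at stake; coindexation permitted.
*[Lucia₁'s colleague]₂* c-commands the pronoun but from outside its binding domain, and is not c-commanded by it → coindexation permitted.
*Amara₃* c-commands the pronoun within its binding domain → coindexation would violate Principle B.
*Nadia₄* and the pronoun do not c-command one another → neither Principle B nor Principle C is at stake; coindexation permitted.

{1, 2, 4}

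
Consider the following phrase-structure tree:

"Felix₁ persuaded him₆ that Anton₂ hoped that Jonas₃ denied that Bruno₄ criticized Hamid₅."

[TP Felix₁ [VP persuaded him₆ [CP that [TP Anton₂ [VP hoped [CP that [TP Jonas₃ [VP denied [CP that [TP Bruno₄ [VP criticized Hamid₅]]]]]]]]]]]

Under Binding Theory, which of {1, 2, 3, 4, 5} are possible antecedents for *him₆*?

none

*him* is a pronoun, so Principle B applies: it must be free in its binding domain.
Binding domain of *him₆*: the matrix TP, whose subject is Felix₁.
*Felix₁* c-commands the pronoun within its binding domain → coindexation would violate Principle B.
*Anton₂*: the pronoun c-commands this R-expression → coindexation would violate Principle C on *Anton₂*.
*Jonas₃*: the pronoun c-commands this R-expression → coindexation would violate Principle C on *Jonas₃*.
*Bruno₄*: the pronoun c-commands this R-expression → coindexation would violate Principle C on *Bruno₄*.
*Hamid₅*: the pronoun c-commands this R-expression → coindexation would violate Principle C on *Hamid₅*.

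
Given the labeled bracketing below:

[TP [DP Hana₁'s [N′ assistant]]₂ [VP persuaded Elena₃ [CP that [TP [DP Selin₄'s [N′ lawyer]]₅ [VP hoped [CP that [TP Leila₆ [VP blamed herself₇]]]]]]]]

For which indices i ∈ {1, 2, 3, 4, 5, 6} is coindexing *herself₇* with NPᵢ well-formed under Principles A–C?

{6}

*herself* is an anaphor, so Principle A applies: it must be bound in its binding domain.
Binding domain of *herself₇*: the embedded TP, whose subject is Leila₆.
*Hana₁* does not c-command the anaphor → cannot bind it.
*[Hana₁'s assistant]₂* c-commands the anaphor but is outside its binding domain → cannot satisfy Principle A.
*Elena₃* c-commands the anaphor but is outside its binding domain → cannot satisfy Principle A.
*Selin₄* does not c-command the anaphor → cannot bind it.
*[Selin₄'s lawyer]₅* c-commands the anaphor but is outside its binding domain → cannot satisfy Principle A.
*Leila₆* c-commands the anaphor within its binding domain → licit binder.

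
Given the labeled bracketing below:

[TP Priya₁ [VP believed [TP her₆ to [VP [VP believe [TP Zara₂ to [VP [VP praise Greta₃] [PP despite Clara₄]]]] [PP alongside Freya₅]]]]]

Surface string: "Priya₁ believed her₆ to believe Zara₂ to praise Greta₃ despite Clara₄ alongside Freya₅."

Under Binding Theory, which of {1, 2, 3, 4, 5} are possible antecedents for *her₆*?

*her* is a pronoun, so Principle B applies: it must be free in its binding domain.
Binding domain of *her₆*: the matrix TP, whose subject is Priya₁.
*Priya₁* c-commands the pronoun within its binding domain → coindexation would violate Principle B.
*Zara₂*: the pronoun c-commands this R-expression → coindexation would violate Principle C on *Zara₂*.
*Greta₃*: the pronoun c-commands this R-expression → coindexation would violate Principle C on *Greta₃*.
*Clara₄*: the pronoun c-commands this R-expression → coindexation would violate Principle C on *Clara₄*.
*Freya₅*: the pronoun c-commands this R-expression → coindexation would violate Principle C on *Freya₅*.

none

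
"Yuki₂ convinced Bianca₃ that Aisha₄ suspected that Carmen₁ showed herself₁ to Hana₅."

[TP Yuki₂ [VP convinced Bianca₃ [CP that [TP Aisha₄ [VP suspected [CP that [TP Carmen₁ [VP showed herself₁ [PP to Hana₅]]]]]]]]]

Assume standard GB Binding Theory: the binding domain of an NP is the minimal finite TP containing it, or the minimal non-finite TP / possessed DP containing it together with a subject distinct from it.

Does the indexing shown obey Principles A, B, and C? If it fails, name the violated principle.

grammatical

The two coindexed NPs are *Carmen₁* and *herself₁*.
*herself₁* is an anaphor; its binding domain is the embedded TP, whose subject is Carmen₁. *Carmen₁* c-commands it within that domain and shares its index, so Principle A is satisfied.
*Carmen₁* is an R-expression; *herself₁* does not c-command it, and no other NP shares its index, so Principle C is satisfied.
All principles are respected.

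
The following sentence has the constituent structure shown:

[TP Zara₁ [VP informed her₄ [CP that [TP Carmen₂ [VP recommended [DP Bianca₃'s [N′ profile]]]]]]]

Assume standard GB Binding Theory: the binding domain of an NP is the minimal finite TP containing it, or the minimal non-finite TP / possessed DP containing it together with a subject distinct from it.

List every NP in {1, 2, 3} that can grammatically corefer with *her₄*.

none

*her* is a pronoun, so Principle B applies: it must be free in its binding domain.
Binding domain of *her₄*: the matrix TP, whose subject is Zara₁.
*Zara₁* c-commands the pronoun within its binding domain → coindexation would violate Principle B.
*Carmen₂*: the pronoun c-commands this R-expression → coindexation would violate Principle C on *Carmen₂*.
*Bianca₃*: the pronoun c-commands this R-expression → coindexation would violate Principle C on *Bianca₃*.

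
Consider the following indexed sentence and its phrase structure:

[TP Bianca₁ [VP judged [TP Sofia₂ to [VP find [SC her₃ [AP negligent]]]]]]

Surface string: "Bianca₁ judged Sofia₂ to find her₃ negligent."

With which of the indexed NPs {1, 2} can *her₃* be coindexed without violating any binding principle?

{1}

*her* is a pronoun, so Principle B applies: it must be free in its binding domain.
Binding domain of *her₃*: the embedded TP, whose subject is Sofia₂.
*Bianca₁* c-commands the pronoun but from outside its binding domain, and is not c-commanded by it → coindexation permitted.
*Sofia₂* c-commands the pronoun within its binding domain → coindexation would violate Principle B.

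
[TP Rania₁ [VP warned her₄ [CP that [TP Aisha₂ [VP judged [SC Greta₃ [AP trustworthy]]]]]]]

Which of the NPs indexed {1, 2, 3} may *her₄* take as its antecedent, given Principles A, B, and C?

none

*her* is a pronoun, so Principle B applies: it must be free in its binding domain.
Binding domain of *her₄*: the matrix TP, whose subject is Rania₁.
*Rania₁* c-commands the pronoun within its binding domain → coindexation would violate Principle B.
*Aisha₂*: the pronoun c-commands this R-expression → coindexation would violate Principle C on *Aisha₂*.
*Greta₃*: the pronoun c-commands this R-expression → coindexation would violate Principle C on *Greta₃*.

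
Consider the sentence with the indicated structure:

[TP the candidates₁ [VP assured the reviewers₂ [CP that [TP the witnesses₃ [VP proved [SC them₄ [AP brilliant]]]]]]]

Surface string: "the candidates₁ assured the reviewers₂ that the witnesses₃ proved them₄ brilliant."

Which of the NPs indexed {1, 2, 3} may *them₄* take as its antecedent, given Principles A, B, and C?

*them* is a pronoun, so Principle B applies: it must be free in its binding domain.
Binding domain of *them₄*: the embedded TP, whose subject is the witnesses₃.
*the candidates₁* c-commands the pronoun but from outside its binding domain, and is not c-commanded by it → coindexation permitted.
*the reviewers₂* c-commands the pronoun but from outside its binding domain, and is not c-commanded by it → coindexation permitted.
*the witnesses₃* c-commands the pronoun within its binding domain → coindexation would violate Principle B.

{1, 2}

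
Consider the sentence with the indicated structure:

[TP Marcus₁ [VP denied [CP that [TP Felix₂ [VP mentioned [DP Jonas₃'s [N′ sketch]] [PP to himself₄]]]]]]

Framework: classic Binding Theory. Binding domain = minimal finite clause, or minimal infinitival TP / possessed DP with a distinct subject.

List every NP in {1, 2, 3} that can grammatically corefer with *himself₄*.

{2}

*himself* is an anaphor, so Principle A applies: it must be bound in its binding domain.
Binding domain of *himself₄*: the embedded TP, whose subject is Felix₂.
*Marcus₁* c-commands the anaphor but is outside its binding domain → cannot satisfy Principle A.
*Felix₂* c-commands the anaphor within its binding domain → licit binder.
*Jonas₃* does not c-command the anaphor → cannot bind it.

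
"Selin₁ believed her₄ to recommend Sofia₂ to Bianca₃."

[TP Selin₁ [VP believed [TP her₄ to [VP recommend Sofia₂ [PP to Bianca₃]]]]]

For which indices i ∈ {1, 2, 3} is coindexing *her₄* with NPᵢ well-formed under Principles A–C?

*her* is a pronoun, so Principle B applies: it must be free in its binding domain.
Binding domain of *her₄*: the matrix TP, whose subject is Selin₁.
*Selin₁* c-commands the pronoun within its binding domain → coindexation would violate Principle B.
*Sofia₂*: the pronoun c-commands this R-expression → coindexation would violate Principle C on *Sofia₂*.
*Bianca₃*: the pronoun c-commands this R-expression → coindexation would violate Principle C on *Bianca₃*.

none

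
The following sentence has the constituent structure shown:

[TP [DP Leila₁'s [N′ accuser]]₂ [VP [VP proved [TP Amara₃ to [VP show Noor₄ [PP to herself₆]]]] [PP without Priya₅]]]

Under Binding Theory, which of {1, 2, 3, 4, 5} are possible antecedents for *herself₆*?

*herself* is an anaphor, so Principle A applies: it must be bound in its binding domain.
Binding domain of *herself₆*: the embedded TP, whose subject is Amara₃.
*Leila₁* does not c-command the anaphor → cannot bind it.
*[Leila₁'s accuser]₂* c-commands the anaphor but is outside its binding domain → cannot satisfy Principle A.
*Amara₃* c-commands the anaphor within its binding domain → licit binder.
*Noor₄* c-commands the anaphor within its binding domain → licit binder.
*Priya₅* does not c-command the anaphor → cannot bind it.

{3, 4}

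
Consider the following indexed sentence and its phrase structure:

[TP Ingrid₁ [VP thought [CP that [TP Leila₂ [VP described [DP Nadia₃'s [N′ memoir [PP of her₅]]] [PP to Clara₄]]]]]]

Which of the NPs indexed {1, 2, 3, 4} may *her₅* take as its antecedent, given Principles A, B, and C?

{1, 2, 4}

*her* is a pronoun, so Principle B applies: it must be free in its binding domain.
Binding domain of *her₅*: the possessed DP, whose subject is Nadia₃.
*Ingrid₁* c-commands the pronoun but from outside its binding domain, and is not c-commanded by it → coindexation permitted.
*Leila₂* c-commands the pronoun but from outside its binding domain, and is not c-commanded by it → coindexation permitted.
*Nadia₃* c-commands the pronoun within its binding domain → coindexation would violate Principle B.
*Clara₄* and the pronoun do not c-command one another → neither Principle B nor Principle C is at stake; coindexation permitted.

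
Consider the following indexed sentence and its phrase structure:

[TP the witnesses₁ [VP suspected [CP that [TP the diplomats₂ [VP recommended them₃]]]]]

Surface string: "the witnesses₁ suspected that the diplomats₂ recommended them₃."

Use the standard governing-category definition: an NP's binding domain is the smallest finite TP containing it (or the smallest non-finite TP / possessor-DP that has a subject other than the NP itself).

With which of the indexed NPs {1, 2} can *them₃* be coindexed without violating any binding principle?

*them* is a pronoun, so Principle B applies: it must be free in its binding domain.
Binding domain of *them₃*: the embedded TP, whose subject is the diplomats₂.
*the witnesses₁* c-commands the pronoun but from outside its binding domain, and is not c-commanded by it → coindexation permitted.
*the diplomats₂* c-commands the pronoun within its binding domain → coindexation would violate Principle B.

{1}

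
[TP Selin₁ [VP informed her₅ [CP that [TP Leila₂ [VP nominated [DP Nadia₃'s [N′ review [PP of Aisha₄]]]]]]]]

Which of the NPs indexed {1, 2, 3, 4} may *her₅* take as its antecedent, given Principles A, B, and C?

*her* is a pronoun, so Principle B applies: it must be free in its binding domain.
Binding domain of *her₅*: the matrix TP, whose subject is Selin₁.
*Selin₁* c-commands the pronoun within its binding domain → coindexation would violate Principle B.
*Leila₂*: the pronoun c-commands this R-expression → coindexation would violate Principle C on *Leila₂*.
*Nadia₃*: the pronoun c-commands this R-expression → coindexation would violate Principle C on *Nadia₃*.
*Aisha₄*: the pronoun c-commands this R-expression → coindexation would violate Principle C on *Aisha₄*.

none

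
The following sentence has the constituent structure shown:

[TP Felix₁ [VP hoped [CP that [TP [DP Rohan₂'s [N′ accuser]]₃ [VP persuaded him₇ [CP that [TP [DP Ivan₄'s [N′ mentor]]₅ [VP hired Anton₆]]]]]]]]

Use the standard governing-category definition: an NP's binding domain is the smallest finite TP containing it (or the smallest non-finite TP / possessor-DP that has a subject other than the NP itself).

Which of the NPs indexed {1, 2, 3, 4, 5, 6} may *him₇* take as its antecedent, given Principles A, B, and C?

{1, 2}

*him* is a pronoun, so Principle B applies: it must be free in its binding domain.
Binding domain of *him₇*: the embedded TP, whose subject is [Rohan₂'s accuser]₃.
*Felix₁* c-commands the pronoun but from outside its binding domain, and is not c-commanded by it → coindexation permitted.
*Rohan₂* and the pronoun do not c-command one another → neither Principle B nor Principle C is at stake; coindexation permitted.
*[Rohan₂'s accuser]₃* c-commands the pronoun within its binding domain → coindexation would violate Principle B.
*Ivan₄*: the pronoun c-commands this R-expression → coindexation would violate Principle C on *Ivan₄*.
*[Ivan₄'s mentor]₅*: the pronoun c-commands this R-expression → coindexation would violate Principle C on *[Ivan₄'s mentor]₅*.
*Anton₆*: the pronoun c-commands this R-expression → coindexation would violate Principle C on *Anton₆*.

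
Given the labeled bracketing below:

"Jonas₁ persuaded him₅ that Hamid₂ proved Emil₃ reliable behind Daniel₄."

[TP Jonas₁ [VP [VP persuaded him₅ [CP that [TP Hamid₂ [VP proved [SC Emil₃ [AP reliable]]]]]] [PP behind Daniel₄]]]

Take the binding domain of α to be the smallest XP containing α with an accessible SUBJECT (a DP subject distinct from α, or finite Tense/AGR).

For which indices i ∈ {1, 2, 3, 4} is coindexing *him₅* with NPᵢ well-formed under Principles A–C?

*him* is a pronoun, so Principle B applies: it must be free in its binding domain.
Binding domain of *him₅*: the matrix TP, whose subject is Jonas₁.
*Jonas₁* c-commands the pronoun within its binding domain → coindexation would violate Principle B.
*Hamid₂*: the pronoun c-commands this R-expression → coindexation would violate Principle C on *Hamid₂*.
*Emil₃*: the pronoun c-commands this R-expression → coindexation would violate Principle C on *Emil₃*.
*Daniel₄* and the pronoun do not c-command one another → neither Principle B nor Principle C is at stake; coindexation permitted.

{4}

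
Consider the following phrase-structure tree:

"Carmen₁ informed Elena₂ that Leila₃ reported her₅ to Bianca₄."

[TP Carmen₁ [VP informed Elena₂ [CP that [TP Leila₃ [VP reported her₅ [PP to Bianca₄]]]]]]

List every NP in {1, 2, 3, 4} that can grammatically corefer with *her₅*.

*her* is a pronoun, so Principle B applies: it must be free in its binding domain.
Binding domain of *her₅*: the embedded TP, whose subject is Leila₃.
*Carmen₁* c-commands the pronoun but from outside its binding domain, and is not c-commanded by it → coindexation permitted.
*Elena₂* c-commands the pronoun but from outside its binding domain, and is not c-commanded by it → coindexation permitted.
*Leila₃* c-commands the pronoun within its binding domain → coindexation would violate Principle B.
*Bianca₄*: the pronoun c-commands this R-expression → coindexation would violate Principle C on *Bianca₄*.

{1, 2}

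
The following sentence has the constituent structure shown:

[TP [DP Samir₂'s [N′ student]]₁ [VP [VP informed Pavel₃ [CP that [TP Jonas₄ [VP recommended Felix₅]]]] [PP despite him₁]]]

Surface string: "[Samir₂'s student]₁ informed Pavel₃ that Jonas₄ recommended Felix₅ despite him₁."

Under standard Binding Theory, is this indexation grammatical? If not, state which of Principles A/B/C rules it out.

Principle B

The two coindexed NPs are *[Samir₂'s student]₁* and *him₁*.
*him₁* is a pronoun. Its binding domain is the matrix TP, whose subject is [Samir₂'s student]₁.
*[Samir₂'s student]₁* c-commands it within that domain and carries the same index.
The pronoun is locally bound → Principle B violation.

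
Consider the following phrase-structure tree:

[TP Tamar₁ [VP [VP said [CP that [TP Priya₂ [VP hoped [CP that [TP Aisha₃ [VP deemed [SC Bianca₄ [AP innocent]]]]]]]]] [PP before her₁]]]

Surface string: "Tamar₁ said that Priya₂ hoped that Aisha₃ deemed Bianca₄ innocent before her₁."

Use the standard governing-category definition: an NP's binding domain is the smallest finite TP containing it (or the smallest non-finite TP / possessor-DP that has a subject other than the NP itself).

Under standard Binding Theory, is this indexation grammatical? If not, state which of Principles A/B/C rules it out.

The two coindexed NPs are *Tamar₁* and *her₁*.
*her₁* is a pronoun. Its binding domain is the matrix TP, whose subject is Tamar₁.
*Tamar₁* c-commands it within that domain and carries the same index.
The pronoun is locally bound → Principle B violation.

Principle B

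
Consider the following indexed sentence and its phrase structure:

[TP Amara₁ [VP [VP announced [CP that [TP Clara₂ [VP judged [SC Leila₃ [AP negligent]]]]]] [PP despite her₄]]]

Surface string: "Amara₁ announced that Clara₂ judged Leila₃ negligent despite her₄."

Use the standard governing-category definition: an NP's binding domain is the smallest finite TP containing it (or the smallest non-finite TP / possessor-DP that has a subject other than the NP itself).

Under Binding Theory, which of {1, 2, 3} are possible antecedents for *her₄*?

{2, 3}

*her* is a pronoun, so Principle B applies: it must be free in its binding domain.
Binding domain of *her₄*: the matrix TP, whose subject is Amara₁.
*Amara₁* c-commands the pronoun within its binding domain → coindexation would violate Principle B.
*Clara₂* and the pronoun do not c-command one another → neither Principle B nor Principle C is at stake; coindexation permitted.
*Leila₃* and the pronoun do not c-command one another → neither Principle B nor Principle C is at stake; coindexation permitted.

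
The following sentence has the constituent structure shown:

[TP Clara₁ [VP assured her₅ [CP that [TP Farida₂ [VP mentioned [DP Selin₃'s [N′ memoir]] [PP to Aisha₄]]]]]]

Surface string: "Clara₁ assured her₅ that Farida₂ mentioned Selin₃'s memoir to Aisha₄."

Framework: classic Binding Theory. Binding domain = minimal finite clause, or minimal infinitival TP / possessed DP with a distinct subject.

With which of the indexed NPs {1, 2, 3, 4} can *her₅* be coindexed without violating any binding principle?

none

*her* is a pronoun, so Principle B applies: it must be free in its binding domain.
Binding domain of *her₅*: the matrix TP, whose subject is Clara₁.
*Clara₁* c-commands the pronoun within its binding domain → coindexation would violate Principle B.
*Farida₂*: the pronoun c-commands this R-expression → coindexation would violate Principle C on *Farida₂*.
*Selin₃*: the pronoun c-commands this R-expression → coindexation would violate Principle C on *Selin₃*.
*Aisha₄*: the pronoun c-commands this R-expression → coindexation would violate Principle C on *Aisha₄*.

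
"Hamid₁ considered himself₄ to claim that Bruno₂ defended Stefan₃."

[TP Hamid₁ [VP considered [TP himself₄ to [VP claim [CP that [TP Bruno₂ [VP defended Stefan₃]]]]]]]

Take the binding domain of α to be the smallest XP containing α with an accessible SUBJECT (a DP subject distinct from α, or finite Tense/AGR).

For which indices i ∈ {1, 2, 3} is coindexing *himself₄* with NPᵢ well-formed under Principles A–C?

*himself* is an anaphor, so Principle A applies: it must be bound in its binding domain.
Binding domain of *himself₄*: the matrix TP, whose subject is Hamid₁.
*Hamid₁* c-commands the anaphor within its binding domain → licit binder.
*Bruno₂* does not c-command the anaphor → cannot bind it.
*Stefan₃* does not c-command the anaphor → cannot bind it.

{1}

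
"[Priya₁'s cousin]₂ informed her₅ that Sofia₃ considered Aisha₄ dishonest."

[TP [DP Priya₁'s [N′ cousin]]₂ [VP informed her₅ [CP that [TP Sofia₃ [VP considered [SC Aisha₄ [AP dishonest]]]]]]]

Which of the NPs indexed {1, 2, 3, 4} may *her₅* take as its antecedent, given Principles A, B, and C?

{1}

*her* is a pronoun, so Principle B applies: it must be free in its binding domain.
Binding domain of *her₅*: the matrix TP, whose subject is [Priya₁'s cousin]₂.
*Priya₁* and the pronoun do not c-command one another → neither Principle B nor Principle C is at stake; coindexation permitted.
*[Priya₁'s cousin]₂* c-commands the pronoun within its binding domain → coindexation would violate Principle B.
*Sofia₃*: the pronoun c-commands this R-expression → coindexation would violate Principle C on *Sofia₃*.
*Aisha₄*: the pronoun c-commands this R-expression → coindexation would violate Principle C on *Aisha₄*.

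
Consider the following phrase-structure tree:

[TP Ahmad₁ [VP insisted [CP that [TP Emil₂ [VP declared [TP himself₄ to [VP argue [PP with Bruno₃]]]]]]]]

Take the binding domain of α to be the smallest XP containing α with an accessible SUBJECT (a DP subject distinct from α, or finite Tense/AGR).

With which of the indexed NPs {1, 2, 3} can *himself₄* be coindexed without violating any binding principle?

{2}

*himself* is an anaphor, so Principle A applies: it must be bound in its binding domain.
Binding domain of *himself₄*: the embedded TP, whose subject is Emil₂.
*Ahmad₁* c-commands the anaphor but is outside its binding domain → cannot satisfy Principle A.
*Emil₂* c-commands the anaphor within its binding domain → licit binder.
*Bruno₃* does not c-command the anaphor → cannot bind it.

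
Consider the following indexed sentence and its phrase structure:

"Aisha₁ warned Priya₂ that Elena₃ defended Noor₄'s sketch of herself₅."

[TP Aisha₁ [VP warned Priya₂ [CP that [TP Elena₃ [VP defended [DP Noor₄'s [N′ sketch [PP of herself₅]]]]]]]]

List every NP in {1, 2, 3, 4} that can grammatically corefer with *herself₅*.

*herself* is an anaphor, so Principle A applies: it must be bound in its binding domain.
Binding domain of *herself₅*: the possessed DP, whose subject is Noor₄.
*Aisha₁* c-commands the anaphor but is outside its binding domain → cannot satisfy Principle A.
*Priya₂* c-commands the anaphor but is outside its binding domain → cannot satisfy Principle A.
*Elena₃* c-commands the anaphor but is outside its binding domain → cannot satisfy Principle A.
*Noor₄* c-commands the anaphor within its binding domain → licit binder.

{4}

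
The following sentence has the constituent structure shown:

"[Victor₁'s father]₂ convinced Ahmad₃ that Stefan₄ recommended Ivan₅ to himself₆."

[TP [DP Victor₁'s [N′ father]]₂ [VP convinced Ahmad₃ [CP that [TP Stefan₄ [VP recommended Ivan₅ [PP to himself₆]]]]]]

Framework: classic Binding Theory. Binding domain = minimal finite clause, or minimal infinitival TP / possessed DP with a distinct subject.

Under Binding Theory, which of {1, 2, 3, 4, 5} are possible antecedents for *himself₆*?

{4, 5}

*himself* is an anaphor, so Principle A applies: it must be bound in its binding domain.
Binding domain of *himself₆*: the embedded TP, whose subject is Stefan₄.
*Victor₁* does not c-command the anaphor → cannot bind it.
*[Victor₁'s father]₂* c-commands the anaphor but is outside its binding domain → cannot satisfy Principle A.
*Ahmad₃* c-commands the anaphor but is outside its binding domain → cannot satisfy Principle A.
*Stefan₄* c-commands the anaphor within its binding domain → licit binder.
*Ivan₅* c-commands the anaphor within its binding domain → licit binder.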